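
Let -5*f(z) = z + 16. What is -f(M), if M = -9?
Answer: 7/5 ≈ 1.4000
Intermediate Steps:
f(z) = -16/5 - z/5 (f(z) = -(z + 16)/5 = -(16 + z)/5 = -16/5 - z/5)
-f(M) = -(-16/5 - 1/5*(-9)) = -(-16/5 + 9/5) = -1*(-7/5) = 7/5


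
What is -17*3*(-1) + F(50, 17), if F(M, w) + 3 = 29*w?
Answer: 541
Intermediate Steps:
F(M, w) = -3 + 29*w
-17*3*(-1) + F(50, 17) = -17*3*(-1) + (-3 + 29*17) = -51*(-1) + (-3 + 493) = 51 + 490 = 541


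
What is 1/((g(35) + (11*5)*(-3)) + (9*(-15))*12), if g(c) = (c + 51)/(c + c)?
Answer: -35/62432 ≈ -0.00056061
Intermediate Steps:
g(c) = (51 + c)/(2*c) (g(c) = (51 + c)/((2*c)) = (51 + c)*(1/(2*c)) = (51 + c)/(2*c))
1/((g(35) + (11*5)*(-3)) + (9*(-15))*12) = 1/(((½)*(51 + 35)/35 + (11*5)*(-3)) + (9*(-15))*12) = 1/(((½)*(1/35)*86 + 55*(-3)) - 135*12) = 1/((43/35 - 165) - 1620) = 1/(-5732/35 - 1620) = 1/(-62432/35) = -35/62432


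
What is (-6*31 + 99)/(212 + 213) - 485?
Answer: -206212/425 ≈ -485.20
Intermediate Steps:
(-6*31 + 99)/(212 + 213) - 485 = (-186 + 99)/425 - 485 = -87*1/425 - 485 = -87/425 - 485 = -206212/425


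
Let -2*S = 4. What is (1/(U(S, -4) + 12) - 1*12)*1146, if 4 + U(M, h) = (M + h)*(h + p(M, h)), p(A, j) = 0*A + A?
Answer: -301971/22 ≈ -13726.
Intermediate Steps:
S = -2 (S = -1/2*4 = -2)
p(A, j) = A (p(A, j) = 0 + A = A)
U(M, h) = -4 + (M + h)**2 (U(M, h) = -4 + (M + h)*(h + M) = -4 + (M + h)*(M + h) = -4 + (M + h)**2)
(1/(U(S, -4) + 12) - 1*12)*1146 = (1/((-4 + (-2)**2 + (-4)**2 + 2*(-2)*(-4)) + 12) - 1*12)*1146 = (1/((-4 + 4 + 16 + 16) + 12) - 12)*1146 = (1/(32 + 12) - 12)*1146 = (1/44 - 12)*1146 = -527/44*1146 = -301971/22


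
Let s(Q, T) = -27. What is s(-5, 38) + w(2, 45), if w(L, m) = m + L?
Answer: 20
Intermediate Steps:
w(L, m) = L + m
s(-5, 38) + w(2, 45) = -27 + (2 + 45) = -27 + 47 = 20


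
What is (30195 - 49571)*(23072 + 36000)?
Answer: -1144579072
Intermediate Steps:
(30195 - 49571)*(23072 + 36000) = -19376*59072 = -1144579072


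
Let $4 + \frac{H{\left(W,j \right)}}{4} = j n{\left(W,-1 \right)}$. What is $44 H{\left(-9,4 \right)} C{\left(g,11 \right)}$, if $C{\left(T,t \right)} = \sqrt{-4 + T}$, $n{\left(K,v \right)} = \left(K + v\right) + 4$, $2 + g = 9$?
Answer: $- 4928 \sqrt{3} \approx -8535.5$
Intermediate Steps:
$g = 7$ ($g = -2 + 9 = 7$)
$n{\left(K,v \right)} = 4 + K + v$
$H{\left(W,j \right)} = -16 + 4 j \left(3 + W\right)$ ($H{\left(W,j \right)} = -16 + 4 j \left(4 + W - 1\right) = -16 + 4 j \left(3 + W\right)$)
$44 H{\left(-9,4 \right)} C{\left(g,11 \right)} = 44 \left(-16 + 4 \cdot 4 \left(3 - 9\right)\right) \sqrt{-4 + 7} = 44 \left(-16 + 4 \cdot 4 \left(-6\right)\right) \sqrt{3} = 44 \left(-16 - 96\right) \sqrt{3} = 44 \left(-112\right) \sqrt{3} = - 4928 \sqrt{3}$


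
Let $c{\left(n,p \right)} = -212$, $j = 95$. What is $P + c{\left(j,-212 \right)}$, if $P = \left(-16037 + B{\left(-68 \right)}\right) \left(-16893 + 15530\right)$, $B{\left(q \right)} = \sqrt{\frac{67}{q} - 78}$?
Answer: $21858219 - \frac{1363 i \sqrt{91307}}{34} \approx 2.1858 \cdot 10^{7} - 12113.0 i$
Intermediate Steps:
$B{\left(q \right)} = \sqrt{-78 + \frac{67}{q}}$
$P = 21858431 - \frac{1363 i \sqrt{91307}}{34}$ ($P = \left(-16037 + \sqrt{-78 + \frac{67}{-68}}\right) \left(-16893 + 15530\right) = \left(-16037 + \sqrt{-78 + 67 \left(- \frac{1}{68}\right)}\right) \left(-1363\right) = \left(-16037 + \sqrt{-78 - \frac{67}{68}}\right) \left(-1363\right) = \left(-16037 + \sqrt{- \frac{5371}{68}}\right) \left(-1363\right) = \left(-16037 + \frac{i \sqrt{91307}}{34}\right) \left(-1363\right) = 21858431 - \frac{1363 i \sqrt{91307}}{34} \approx 2.1858 \cdot 10^{7} - 12113.0 i$)
$P + c{\left(j,-212 \right)} = \left(21858431 - \frac{1363 i \sqrt{91307}}{34}\right) - 212 = 21858219 - \frac{1363 i \sqrt{91307}}{34}$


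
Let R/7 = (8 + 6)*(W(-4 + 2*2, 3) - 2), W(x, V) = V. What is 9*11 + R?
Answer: 197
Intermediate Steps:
R = 98 (R = 7*((8 + 6)*(3 - 2)) = 7*(14*1) = 7*14 = 98)
9*11 + R = 9*11 + 98 = 99 + 98 = 197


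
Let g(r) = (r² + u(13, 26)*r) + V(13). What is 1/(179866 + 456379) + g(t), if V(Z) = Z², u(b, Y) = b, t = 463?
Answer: 140328288466/636245 ≈ 2.2056e+5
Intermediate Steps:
g(r) = 169 + r² + 13*r (g(r) = (r² + 13*r) + 13² = (r² + 13*r) + 169 = 169 + r² + 13*r)
1/(179866 + 456379) + g(t) = 1/(179866 + 456379) + (169 + 463² + 13*463) = 1/636245 + (169 + 214369 + 6019) = 1/636245 + 220557 = 140328288466/636245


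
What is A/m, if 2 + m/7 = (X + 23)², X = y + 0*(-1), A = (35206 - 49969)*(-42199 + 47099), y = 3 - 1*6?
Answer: -5167050/199 ≈ -25965.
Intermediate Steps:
y = -3 (y = 3 - 6 = -3)
A = -72338700 (A = -14763*4900 = -72338700)
X = -3 (X = -3 + 0*(-1) = -3 + 0 = -3)
m = 2786 (m = -14 + 7*(-3 + 23)² = -14 + 7*20² = -14 + 7*400 = -14 + 2800 = 2786)
A/m = -72338700/2786 = -72338700*1/2786 = -5167050/199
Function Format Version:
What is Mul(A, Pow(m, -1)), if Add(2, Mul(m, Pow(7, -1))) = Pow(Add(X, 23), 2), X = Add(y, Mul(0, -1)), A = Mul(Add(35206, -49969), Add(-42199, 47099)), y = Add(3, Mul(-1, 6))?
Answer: Rational(-5167050, 199) ≈ -25965.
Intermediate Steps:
y = -3 (y = Add(3, -6) = -3)
A = -72338700 (A = Mul(-14763, 4900) = -72338700)
X = -3 (X = Add(-3, Mul(0, -1)) = Add(-3, 0) = -3)
m = 2786 (m = Add(-14, Mul(7, Pow(Add(-3, 23), 2))) = Add(-14, Mul(7, Pow(20, 2))) = Add(-14, Mul(7, 400)) = Add(-14, 2800) = 2786)
Mul(A, Pow(m, -1)) = Mul(-72338700, Pow(2786, -1)) = Mul(-72338700, Rational(1, 2786)) = Rational(-5167050, 199)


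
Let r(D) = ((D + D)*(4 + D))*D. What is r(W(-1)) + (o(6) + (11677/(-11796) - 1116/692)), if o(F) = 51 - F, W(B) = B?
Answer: 98764903/2040708 ≈ 48.397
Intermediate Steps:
r(D) = 2*D²*(4 + D) (r(D) = ((2*D)*(4 + D))*D = (2*D*(4 + D))*D = 2*D²*(4 + D))
r(W(-1)) + (o(6) + (11677/(-11796) - 1116/692)) = 2*(-1)²*(4 - 1) + ((51 - 1*6) + (11677/(-11796) - 1116/692)) = 2*1*3 + ((51 - 6) + (11677*(-1/11796) - 1116*1/692)) = 6 + (45 + (-11677/11796 - 279/173)) = 6 + (45 - 5311205/2040708) = 6 + 86520655/2040708 = 98764903/2040708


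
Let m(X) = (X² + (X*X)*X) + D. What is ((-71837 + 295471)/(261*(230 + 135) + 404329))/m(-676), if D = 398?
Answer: -111817/77051983444394 ≈ -1.4512e-9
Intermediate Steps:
m(X) = 398 + X² + X³ (m(X) = (X² + (X*X)*X) + 398 = (X² + X²*X) + 398 = (X² + X³) + 398 = 398 + X² + X³)
((-71837 + 295471)/(261*(230 + 135) + 404329))/m(-676) = ((-71837 + 295471)/(261*(230 + 135) + 404329))/(398 + (-676)² + (-676)³) = (223634/(261*365 + 404329))/(398 + 456976 - 308915776) = (223634/(95265 + 404329))/(-308458402) = (223634/499594)*(-1/308458402) = (223634*(1/499594))*(-1/308458402) = (111817/249797)*(-1/308458402) = -111817/77051983444394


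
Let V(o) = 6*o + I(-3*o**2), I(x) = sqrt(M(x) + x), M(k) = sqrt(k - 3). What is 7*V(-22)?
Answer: -924 + 7*sqrt(-1452 + I*sqrt(1455)) ≈ -920.5 + 266.76*I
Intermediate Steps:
M(k) = sqrt(-3 + k)
I(x) = sqrt(x + sqrt(-3 + x)) (I(x) = sqrt(sqrt(-3 + x) + x) = sqrt(x + sqrt(-3 + x)))
V(o) = sqrt(sqrt(-3 - 3*o**2) - 3*o**2) + 6*o (V(o) = 6*o + sqrt(-3*o**2 + sqrt(-3 - 3*o**2)) = 6*o + sqrt(sqrt(-3 - 3*o**2) - 3*o**2) = sqrt(sqrt(-3 - 3*o**2) - 3*o**2) + 6*o)
7*V(-22) = 7*(sqrt(-3*(-22)**2 + sqrt(3)*sqrt(-1 - 1*(-22)**2)) + 6*(-22)) = 7*(sqrt(-3*484 + sqrt(3)*sqrt(-1 - 1*484)) - 132) = 7*(sqrt(-1452 + sqrt(3)*sqrt(-1 - 484)) - 132) = 7*(sqrt(-1452 + sqrt(3)*sqrt(-485)) - 132) = 7*(sqrt(-1452 + sqrt(3)*(I*sqrt(485))) - 132) = 7*(sqrt(-1452 + I*sqrt(1455)) - 132) = 7*(-132 + sqrt(-1452 + I*sqrt(1455))) = -924 + 7*sqrt(-1452 + I*sqrt(1455))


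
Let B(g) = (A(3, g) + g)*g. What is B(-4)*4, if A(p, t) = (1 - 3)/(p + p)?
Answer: 208/3 ≈ 69.333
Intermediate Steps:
A(p, t) = -1/p (A(p, t) = -2*1/(2*p) = -1/p)
B(g) = g*(-⅓ + g) (B(g) = (-1/3 + g)*g = (-1*⅓ + g)*g = (-⅓ + g)*g = g*(-⅓ + g))
B(-4)*4 = -4*(-⅓ - 4)*4 = -4*(-13/3)*4 = (52/3)*4 = 208/3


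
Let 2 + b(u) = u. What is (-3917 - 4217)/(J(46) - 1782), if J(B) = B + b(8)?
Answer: 4067/865 ≈ 4.7017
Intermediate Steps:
b(u) = -2 + u
J(B) = 6 + B (J(B) = B + (-2 + 8) = B + 6 = 6 + B)
(-3917 - 4217)/(J(46) - 1782) = (-3917 - 4217)/((6 + 46) - 1782) = -8134/(52 - 1782) = -8134/(-1730) = -8134*(-1/1730) = 4067/865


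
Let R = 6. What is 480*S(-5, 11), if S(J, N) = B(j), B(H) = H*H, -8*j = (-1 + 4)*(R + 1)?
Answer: 6615/2 ≈ 3307.5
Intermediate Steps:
j = -21/8 (j = -(-1 + 4)*(6 + 1)/8 = -3*7/8 = -1/8*21 = -21/8 ≈ -2.6250)
B(H) = H**2
S(J, N) = 441/64 (S(J, N) = (-21/8)**2 = 441/64)
480*S(-5, 11) = 480*(441/64) = 6615/2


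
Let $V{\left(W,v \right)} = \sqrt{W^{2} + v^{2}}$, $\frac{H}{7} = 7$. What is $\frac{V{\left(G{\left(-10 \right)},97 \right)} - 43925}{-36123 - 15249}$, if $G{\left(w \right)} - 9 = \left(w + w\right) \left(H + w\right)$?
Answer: $\frac{43925}{51372} - \frac{5 \sqrt{24154}}{51372} \approx 0.83991$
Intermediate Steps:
$H = 49$ ($H = 7 \cdot 7 = 49$)
$G{\left(w \right)} = 9 + 2 w \left(49 + w\right)$ ($G{\left(w \right)} = 9 + \left(w + w\right) \left(49 + w\right) = 9 + 2 w \left(49 + w\right)$)
$\frac{V{\left(G{\left(-10 \right)},97 \right)} - 43925}{-36123 - 15249} = \frac{\sqrt{\left(9 + 2 \left(-10\right)^{2} + 98 \left(-10\right)\right)^{2} + 97^{2}} - 43925}{-36123 - 15249} = \frac{\sqrt{\left(9 + 2 \cdot 100 - 980\right)^{2} + 9409} - 43925}{-51372} = \left(\sqrt{\left(9 + 200 - 980\right)^{2} + 9409} - 43925\right) \left(- \frac{1}{51372}\right) = \left(\sqrt{\left(-771\right)^{2} + 9409} - 43925\right) \left(- \frac{1}{51372}\right) = \left(\sqrt{594441 + 9409} - 43925\right) \left(- \frac{1}{51372}\right) = \left(\sqrt{603850} - 43925\right) \left(- \frac{1}{51372}\right) = \left(5 \sqrt{24154} - 43925\right) \left(- \frac{1}{51372}\right) = \left(-43925 + 5 \sqrt{24154}\right) \left(- \frac{1}{51372}\right) = \frac{43925}{51372} - \frac{5 \sqrt{24154}}{51372}$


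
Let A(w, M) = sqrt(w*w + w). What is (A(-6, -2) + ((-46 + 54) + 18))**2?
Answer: (26 + sqrt(30))**2 ≈ 990.82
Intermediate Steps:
A(w, M) = sqrt(w + w**2) (A(w, M) = sqrt(w**2 + w) = sqrt(w + w**2))
(A(-6, -2) + ((-46 + 54) + 18))**2 = (sqrt(-6*(1 - 6)) + ((-46 + 54) + 18))**2 = (sqrt(-6*(-5)) + (8 + 18))**2 = (sqrt(30) + 26)**2 = (26 + sqrt(30))**2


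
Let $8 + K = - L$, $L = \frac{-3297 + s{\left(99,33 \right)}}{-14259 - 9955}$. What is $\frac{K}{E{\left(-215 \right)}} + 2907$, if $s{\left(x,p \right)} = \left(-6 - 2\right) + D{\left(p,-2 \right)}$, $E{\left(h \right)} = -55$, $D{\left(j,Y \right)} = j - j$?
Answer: $\frac{3871652407}{1331770} \approx 2907.1$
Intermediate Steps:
$D{\left(j,Y \right)} = 0$
$s{\left(x,p \right)} = -8$ ($s{\left(x,p \right)} = \left(-6 - 2\right) + 0 = -8 + 0 = -8$)
$L = \frac{3305}{24214}$ ($L = \frac{-3297 - 8}{-14259 - 9955} = - \frac{3305}{-24214} = \left(-3305\right) \left(- \frac{1}{24214}\right) = \frac{3305}{24214} \approx 0.13649$)
$K = - \frac{197017}{24214}$ ($K = -8 - \frac{3305}{24214} = - \frac{197017}{24214} \approx -8.1365$)
$\frac{K}{E{\left(-215 \right)}} + 2907 = - \frac{197017}{24214 \left(-55\right)} + 2907 = \left(- \frac{197017}{24214}\right) \left(- \frac{1}{55}\right) + 2907 = \frac{197017}{1331770} + 2907 = \frac{3871652407}{1331770}$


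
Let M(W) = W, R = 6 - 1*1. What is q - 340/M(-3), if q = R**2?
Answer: 415/3 ≈ 138.33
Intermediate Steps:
R = 5 (R = 6 - 1 = 5)
q = 25 (q = 5**2 = 25)
q - 340/M(-3) = 25 - 340/(-3) = 25 - 340*(-1)/3 = 25 - 1*(-340/3) = 25 + 340/3 = 415/3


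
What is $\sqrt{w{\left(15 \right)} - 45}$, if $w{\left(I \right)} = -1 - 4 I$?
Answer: $i \sqrt{106} \approx 10.296 i$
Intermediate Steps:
$\sqrt{w{\left(15 \right)} - 45} = \sqrt{\left(-1 - 60\right) - 45} = \sqrt{-61 - 45} = \sqrt{-106} = i \sqrt{106}$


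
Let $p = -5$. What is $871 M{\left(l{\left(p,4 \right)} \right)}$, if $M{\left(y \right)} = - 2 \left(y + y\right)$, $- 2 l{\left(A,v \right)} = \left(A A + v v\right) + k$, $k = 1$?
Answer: $73164$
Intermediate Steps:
$l{\left(A,v \right)} = - \frac{1}{2} - \frac{A^{2}}{2} - \frac{v^{2}}{2}$ ($l{\left(A,v \right)} = - \frac{\left(A A + v v\right) + 1}{2} = - \frac{\left(A^{2} + v^{2}\right) + 1}{2} = - \frac{1 + A^{2} + v^{2}}{2} = - \frac{1}{2} - \frac{A^{2}}{2} - \frac{v^{2}}{2}$)
$M{\left(y \right)} = - 4 y$ ($M{\left(y \right)} = - 2 \cdot 2 y = - 4 y$)
$871 M{\left(l{\left(p,4 \right)} \right)} = 871 \left(- 4 \left(- \frac{1}{2} - \frac{\left(-5\right)^{2}}{2} - \frac{4^{2}}{2}\right)\right) = 871 \left(- 4 \left(- \frac{1}{2} - \frac{25}{2} - 8\right)\right) = 871 \left(\left(-4\right) \left(-21\right)\right) = 871 \cdot 84 = 73164$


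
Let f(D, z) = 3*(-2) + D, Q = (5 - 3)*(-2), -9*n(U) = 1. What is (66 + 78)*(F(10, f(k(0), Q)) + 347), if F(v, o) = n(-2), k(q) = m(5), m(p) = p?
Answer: 49952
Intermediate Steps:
n(U) = -⅑ (n(U) = -⅑*1 = -⅑)
k(q) = 5
Q = -4 (Q = 2*(-2) = -4)
f(D, z) = -6 + D
F(v, o) = -⅑
(66 + 78)*(F(10, f(k(0), Q)) + 347) = (66 + 78)*(-⅑ + 347) = 144*(3122/9) = 49952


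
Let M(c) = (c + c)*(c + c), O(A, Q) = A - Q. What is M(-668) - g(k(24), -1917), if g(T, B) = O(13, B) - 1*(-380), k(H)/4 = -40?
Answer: 1782586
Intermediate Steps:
k(H) = -160 (k(H) = 4*(-40) = -160)
M(c) = 4*c**2 (M(c) = (2*c)*(2*c) = 4*c**2)
g(T, B) = 393 - B (g(T, B) = (13 - B) - 1*(-380) = (13 - B) + 380 = 393 - B)
M(-668) - g(k(24), -1917) = 4*(-668)**2 - (393 - 1*(-1917)) = 4*446224 - (393 + 1917) = 1784896 - 1*2310 = 1784896 - 2310 = 1782586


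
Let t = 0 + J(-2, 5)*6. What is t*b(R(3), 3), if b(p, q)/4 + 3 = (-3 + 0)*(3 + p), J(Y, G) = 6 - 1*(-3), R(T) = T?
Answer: -4536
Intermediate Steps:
J(Y, G) = 9 (J(Y, G) = 6 + 3 = 9)
b(p, q) = -48 - 12*p (b(p, q) = -12 + 4*((-3 + 0)*(3 + p)) = -12 + 4*(-3*(3 + p)) = -12 + 4*(-9 - 3*p) = -12 + (-36 - 12*p) = -48 - 12*p)
t = 54 (t = 0 + 9*6 = 0 + 54 = 54)
t*b(R(3), 3) = 54*(-48 - 12*3) = 54*(-48 - 36) = 54*(-84) = -4536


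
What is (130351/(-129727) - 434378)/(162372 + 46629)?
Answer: -1444889363/695206993 ≈ -2.0784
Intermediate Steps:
(130351/(-129727) - 434378)/(162372 + 46629) = (130351*(-1/129727) - 434378)/209001 = (-10027/9979 - 434378)*(1/209001) = -4334668089/9979*1/209001 = -1444889363/695206993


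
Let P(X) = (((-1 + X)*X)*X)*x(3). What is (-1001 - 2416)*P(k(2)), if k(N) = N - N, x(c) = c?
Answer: 0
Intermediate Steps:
k(N) = 0
P(X) = 3*X²*(-1 + X) (P(X) = (((-1 + X)*X)*X)*3 = ((X*(-1 + X))*X)*3 = (X²*(-1 + X))*3 = 3*X²*(-1 + X))
(-1001 - 2416)*P(k(2)) = (-1001 - 2416)*(3*0²*(-1 + 0)) = -10251*0*(-1) = -3417*0 = 0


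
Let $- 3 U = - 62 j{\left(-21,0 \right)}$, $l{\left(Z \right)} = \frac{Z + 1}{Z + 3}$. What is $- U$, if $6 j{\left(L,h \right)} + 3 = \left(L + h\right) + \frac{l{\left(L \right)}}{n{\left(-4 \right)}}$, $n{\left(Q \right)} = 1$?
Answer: $\frac{6386}{81} \approx 78.839$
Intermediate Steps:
$l{\left(Z \right)} = \frac{1 + Z}{3 + Z}$
$j{\left(L,h \right)} = - \frac{1}{2} + \frac{L}{6} + \frac{h}{6} + \frac{1 + L}{6 \left(3 + L\right)}$ ($j{\left(L,h \right)} = - \frac{1}{2} + \frac{\left(L + h\right) + \frac{\frac{1}{3 + L} \left(1 + L\right)}{1}}{6} = - \frac{1}{2} + \frac{\left(L + h\right) + \frac{1 + L}{3 + L} 1}{6} = - \frac{1}{2} + \frac{\left(L + h\right) + \frac{1 + L}{3 + L}}{6} = - \frac{1}{2} + \frac{L + h + \frac{1 + L}{3 + L}}{6} = - \frac{1}{2} + \left(\frac{L}{6} + \frac{h}{6} + \frac{1 + L}{6 \left(3 + L\right)}\right) = - \frac{1}{2} + \frac{L}{6} + \frac{h}{6} + \frac{1 + L}{6 \left(3 + L\right)}$)
$U = - \frac{6386}{81}$ ($U = - \frac{\left(-62\right) \frac{1 - 21 + \left(3 - 21\right) \left(-3 - 21 + 0\right)}{6 \left(3 - 21\right)}}{3} = - \frac{\left(-62\right) \frac{1 - 21 - -432}{6 \left(-18\right)}}{3} = - \frac{\left(-62\right) \frac{1}{6} \left(- \frac{1}{18}\right) \left(1 - 21 + 432\right)}{3} = - \frac{\left(-62\right) \frac{1}{6} \left(- \frac{1}{18}\right) 412}{3} = - \frac{\left(-62\right) \left(- \frac{103}{27}\right)}{3} = \left(- \frac{1}{3}\right) \frac{6386}{27} = - \frac{6386}{81} \approx -78.839$)
$- U = \left(-1\right) \left(- \frac{6386}{81}\right) = \frac{6386}{81}$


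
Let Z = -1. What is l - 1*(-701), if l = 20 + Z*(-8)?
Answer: 729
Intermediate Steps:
l = 28 (l = 20 - 1*(-8) = 20 + 8 = 28)
l - 1*(-701) = 28 - 1*(-701) = 28 + 701 = 729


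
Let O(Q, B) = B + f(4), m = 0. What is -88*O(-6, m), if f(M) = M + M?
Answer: -704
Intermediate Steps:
f(M) = 2*M
O(Q, B) = 8 + B (O(Q, B) = B + 2*4 = B + 8 = 8 + B)
-88*O(-6, m) = -88*(8 + 0) = -88*8 = -704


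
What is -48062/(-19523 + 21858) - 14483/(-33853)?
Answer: -1593225081/79046755 ≈ -20.155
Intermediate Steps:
-48062/(-19523 + 21858) - 14483/(-33853) = -48062/2335 - 14483*(-1/33853) = -48062*1/2335 + 14483/33853 = -48062/2335 + 14483/33853 = -1593225081/79046755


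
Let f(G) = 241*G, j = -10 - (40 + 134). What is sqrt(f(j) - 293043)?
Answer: I*sqrt(337387) ≈ 580.85*I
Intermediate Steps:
j = -184 (j = -10 - 1*174 = -10 - 174 = -184)
sqrt(f(j) - 293043) = sqrt(241*(-184) - 293043) = sqrt(-44344 - 293043) = sqrt(-337387) = I*sqrt(337387)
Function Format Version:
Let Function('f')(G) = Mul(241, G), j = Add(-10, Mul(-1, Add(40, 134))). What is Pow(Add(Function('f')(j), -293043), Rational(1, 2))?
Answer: Mul(I, Pow(337387, Rational(1, 2))) ≈ Mul(580.85, I)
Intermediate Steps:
j = -184 (j = Add(-10, Mul(-1, 174)) = Add(-10, -174) = -184)
Pow(Add(Function('f')(j), -293043), Rational(1, 2)) = Pow(Add(Mul(241, -184), -293043), Rational(1, 2)) = Pow(Add(-44344, -293043), Rational(1, 2)) = Pow(-337387, Rational(1, 2)) = Mul(I, Pow(337387, Rational(1, 2)))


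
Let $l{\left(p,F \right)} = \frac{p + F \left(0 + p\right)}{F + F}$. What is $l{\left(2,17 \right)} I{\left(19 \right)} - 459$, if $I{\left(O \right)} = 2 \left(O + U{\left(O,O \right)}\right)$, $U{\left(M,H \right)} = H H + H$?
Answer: $\frac{6561}{17} \approx 385.94$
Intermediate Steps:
$U{\left(M,H \right)} = H + H^{2}$ ($U{\left(M,H \right)} = H^{2} + H = H + H^{2}$)
$l{\left(p,F \right)} = \frac{p + F p}{2 F}$
$I{\left(O \right)} = 2 O + 2 O \left(1 + O\right)$ ($I{\left(O \right)} = 2 \left(O + O \left(1 + O\right)\right) = 2 O + 2 O \left(1 + O\right)$)
$l{\left(2,17 \right)} I{\left(19 \right)} - 459 = \frac{1}{2} \cdot 2 \cdot \frac{1}{17} \left(1 + 17\right) 2 \cdot 19 \left(2 + 19\right) - 459 = \frac{1}{2} \cdot 2 \cdot \frac{1}{17} \cdot 18 \cdot 2 \cdot 19 \cdot 21 - 459 = \frac{18}{17} \cdot 798 - 459 = \frac{14364}{17} - 459 = \frac{6561}{17}$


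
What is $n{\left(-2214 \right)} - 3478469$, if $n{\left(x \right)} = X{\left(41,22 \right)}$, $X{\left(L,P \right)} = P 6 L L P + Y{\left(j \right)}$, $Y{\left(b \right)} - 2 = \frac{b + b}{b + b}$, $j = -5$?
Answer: $1403158$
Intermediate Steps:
$Y{\left(b \right)} = 3$ ($Y{\left(b \right)} = 2 + \frac{b + b}{b + b} = 2 + \frac{2 b}{2 b} = 2 + 2 b \frac{1}{2 b} = 2 + 1 = 3$)
$X{\left(L,P \right)} = 3 + 6 L^{2} P^{2}$ ($X{\left(L,P \right)} = P 6 L L P + 3 = 6 P L L P + 3 = 6 L P L P + 3 = 6 P L^{2} P + 3 = 6 L^{2} P^{2} + 3 = 3 + 6 L^{2} P^{2}$)
$n{\left(x \right)} = 4881627$ ($n{\left(x \right)} = 3 + 6 \cdot 41^{2} \cdot 22^{2} = 3 + 6 \cdot 1681 \cdot 484 = 3 + 4881624 = 4881627$)
$n{\left(-2214 \right)} - 3478469 = 4881627 - 3478469 = 1403158$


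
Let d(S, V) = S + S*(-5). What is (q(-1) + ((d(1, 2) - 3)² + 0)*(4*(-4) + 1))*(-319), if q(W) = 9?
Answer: 231594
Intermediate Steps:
d(S, V) = -4*S (d(S, V) = S - 5*S = -4*S)
(q(-1) + ((d(1, 2) - 3)² + 0)*(4*(-4) + 1))*(-319) = (9 + ((-4*1 - 3)² + 0)*(4*(-4) + 1))*(-319) = (9 + ((-4 - 3)² + 0)*(-16 + 1))*(-319) = (9 + ((-7)² + 0)*(-15))*(-319) = (9 + (49 + 0)*(-15))*(-319) = (9 + 49*(-15))*(-319) = (9 - 735)*(-319) = -726*(-319) = 231594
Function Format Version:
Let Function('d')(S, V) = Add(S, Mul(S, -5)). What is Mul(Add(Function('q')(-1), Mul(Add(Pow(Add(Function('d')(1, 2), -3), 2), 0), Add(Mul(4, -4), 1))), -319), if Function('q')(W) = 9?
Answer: 231594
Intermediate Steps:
Function('d')(S, V) = Mul(-4, S) (Function('d')(S, V) = Add(S, Mul(-5, S)) = Mul(-4, S))
Mul(Add(Function('q')(-1), Mul(Add(Pow(Add(Function('d')(1, 2), -3), 2), 0), Add(Mul(4, -4), 1))), -319) = Mul(Add(9, Mul(Add(Pow(Add(Mul(-4, 1), -3), 2), 0), Add(Mul(4, -4), 1))), -319) = Mul(Add(9, Mul(Add(Pow(Add(-4, -3), 2), 0), Add(-16, 1))), -319) = Mul(Add(9, Mul(Add(Pow(-7, 2), 0), -15)), -319) = Mul(Add(9, Mul(Add(49, 0), -15)), -319) = Mul(Add(9, Mul(49, -15)), -319) = Mul(Add(9, -735), -319) = Mul(-726, -319) = 231594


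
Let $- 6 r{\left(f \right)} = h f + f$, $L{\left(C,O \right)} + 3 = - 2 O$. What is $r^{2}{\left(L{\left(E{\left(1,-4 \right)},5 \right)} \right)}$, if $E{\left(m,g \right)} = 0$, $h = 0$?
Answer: $\frac{169}{36} \approx 4.6944$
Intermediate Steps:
$L{\left(C,O \right)} = -3 - 2 O$
$r{\left(f \right)} = - \frac{f}{6}$ ($r{\left(f \right)} = - \frac{0 f + f}{6} = - \frac{0 + f}{6} = - \frac{f}{6}$)
$r^{2}{\left(L{\left(E{\left(1,-4 \right)},5 \right)} \right)} = \left(- \frac{-3 - 10}{6}\right)^{2} = \left(\left(- \frac{1}{6}\right) \left(-13\right)\right)^{2} = \left(\frac{13}{6}\right)^{2} = \frac{169}{36}$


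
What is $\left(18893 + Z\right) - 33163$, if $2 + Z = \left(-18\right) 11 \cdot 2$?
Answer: $-14668$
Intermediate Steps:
$Z = -398$ ($Z = -2 + \left(-18\right) 11 \cdot 2 = -2 - 396 = -398$)
$\left(18893 + Z\right) - 33163 = \left(18893 - 398\right) - 33163 = 18495 - 33163 = -14668$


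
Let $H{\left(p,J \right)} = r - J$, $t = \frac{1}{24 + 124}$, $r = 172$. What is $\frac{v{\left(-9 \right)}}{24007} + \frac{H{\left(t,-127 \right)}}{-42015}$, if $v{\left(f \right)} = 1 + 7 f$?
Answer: $- \frac{9783023}{1008654105} \approx -0.0096991$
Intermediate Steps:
$t = \frac{1}{148} \approx 0.0067568$
$H{\left(p,J \right)} = 172 - J$
$\frac{v{\left(-9 \right)}}{24007} + \frac{H{\left(t,-127 \right)}}{-42015} = \frac{1 + 7 \left(-9\right)}{24007} + \frac{172 - -127}{-42015} = \left(1 - 63\right) \frac{1}{24007} + \left(172 + 127\right) \left(- \frac{1}{42015}\right) = \left(-62\right) \frac{1}{24007} + 299 \left(- \frac{1}{42015}\right) = - \frac{62}{24007} - \frac{299}{42015} = - \frac{9783023}{1008654105}$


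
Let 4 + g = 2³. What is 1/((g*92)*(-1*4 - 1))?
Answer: -1/1840 ≈ -0.00054348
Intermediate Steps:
g = 4 (g = -4 + 2³ = -4 + 8 = 4)
1/((g*92)*(-1*4 - 1)) = 1/((4*92)*(-1*4 - 1)) = 1/(368*(-4 - 1)) = 1/(368*(-5)) = 1/(-1840) = -1/1840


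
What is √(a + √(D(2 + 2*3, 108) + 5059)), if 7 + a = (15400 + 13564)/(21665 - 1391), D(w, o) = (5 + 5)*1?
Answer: √(-572507349 + 102758769*√5069)/10137 ≈ 8.1010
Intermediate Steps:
D(w, o) = 10 (D(w, o) = 10*1 = 10)
a = -56477/10137 (a = -7 + (15400 + 13564)/(21665 - 1391) = -7 + 28964/20274 = -7 + 28964*(1/20274) = -7 + 14482/10137 = -56477/10137 ≈ -5.5714)
√(a + √(D(2 + 2*3, 108) + 5059)) = √(-56477/10137 + √(10 + 5059)) = √(-56477/10137 + √5069)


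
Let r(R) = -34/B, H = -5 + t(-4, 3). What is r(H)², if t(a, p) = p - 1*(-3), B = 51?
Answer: 4/9 ≈ 0.44444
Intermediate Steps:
t(a, p) = 3 + p (t(a, p) = p + 3 = 3 + p)
H = 1 (H = -5 + (3 + 3) = -5 + 6 = 1)
r(R) = -⅔ (r(R) = -34/51 = -34*1/51 = -⅔)
r(H)² = (-⅔)² = 4/9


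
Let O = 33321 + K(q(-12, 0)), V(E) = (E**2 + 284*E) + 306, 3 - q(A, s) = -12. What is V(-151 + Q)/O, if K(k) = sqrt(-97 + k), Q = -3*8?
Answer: -625401849/1110289123 + 18769*I*sqrt(82)/1110289123 ≈ -0.56328 + 0.00015308*I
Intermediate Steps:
q(A, s) = 15 (q(A, s) = 3 - 1*(-12) = 3 + 12 = 15)
Q = -24
V(E) = 306 + E**2 + 284*E
O = 33321 + I*sqrt(82) (O = 33321 + sqrt(-97 + 15) = 33321 + sqrt(-82) = 33321 + I*sqrt(82) ≈ 33321.0 + 9.0554*I)
V(-151 + Q)/O = (306 + (-151 - 24)**2 + 284*(-151 - 24))/(33321 + I*sqrt(82)) = (306 + (-175)**2 + 284*(-175))/(33321 + I*sqrt(82)) = (306 + 30625 - 49700)/(33321 + I*sqrt(82)) = -18769/(33321 + I*sqrt(82))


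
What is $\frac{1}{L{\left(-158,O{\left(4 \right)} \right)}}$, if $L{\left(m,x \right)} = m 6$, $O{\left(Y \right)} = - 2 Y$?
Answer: $- \frac{1}{948} \approx -0.0010549$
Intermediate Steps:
$L{\left(m,x \right)} = 6 m$
$\frac{1}{L{\left(-158,O{\left(4 \right)} \right)}} = \frac{1}{6 \left(-158\right)} = \frac{1}{-948} = - \frac{1}{948}$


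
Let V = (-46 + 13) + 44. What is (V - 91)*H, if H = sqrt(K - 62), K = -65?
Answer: -80*I*sqrt(127) ≈ -901.55*I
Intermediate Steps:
V = 11 (V = -33 + 44 = 11)
H = I*sqrt(127) (H = sqrt(-65 - 62) = sqrt(-127) = I*sqrt(127) ≈ 11.269*I)
(V - 91)*H = (11 - 91)*(I*sqrt(127)) = -80*I*sqrt(127)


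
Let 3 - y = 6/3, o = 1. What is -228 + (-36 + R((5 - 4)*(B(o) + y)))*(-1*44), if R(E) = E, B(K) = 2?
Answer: 1224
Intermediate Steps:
y = 1 (y = 3 - 6/3 = 3 - 1*2 = 3 - 2 = 1)
-228 + (-36 + R((5 - 4)*(B(o) + y)))*(-1*44) = -228 + (-36 + (5 - 4)*(2 + 1))*(-1*44) = -228 + (-36 + 1*3)*(-44) = -228 + (-36 + 3)*(-44) = -228 - 33*(-44) = -228 + 1452 = 1224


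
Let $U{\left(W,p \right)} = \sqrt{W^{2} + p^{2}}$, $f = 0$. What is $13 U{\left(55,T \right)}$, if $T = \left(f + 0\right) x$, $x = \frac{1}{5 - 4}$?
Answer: $715$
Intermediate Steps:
$x = 1$ ($x = 1^{-1} = 1$)
$T = 0$ ($T = \left(0 + 0\right) 1 = 0 \cdot 1 = 0$)
$13 U{\left(55,T \right)} = 13 \sqrt{55^{2} + 0^{2}} = 13 \sqrt{3025 + 0} = 13 \sqrt{3025} = 13 \cdot 55 = 715$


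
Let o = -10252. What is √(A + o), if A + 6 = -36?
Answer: I*√10294 ≈ 101.46*I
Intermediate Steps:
A = -42 (A = -6 - 36 = -42)
√(A + o) = √(-42 - 10252) = √(-10294) = I*√10294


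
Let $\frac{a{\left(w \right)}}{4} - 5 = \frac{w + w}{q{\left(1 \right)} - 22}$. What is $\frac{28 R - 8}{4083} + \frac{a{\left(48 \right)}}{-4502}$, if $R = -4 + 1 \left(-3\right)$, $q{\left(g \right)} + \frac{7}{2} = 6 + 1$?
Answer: $- \frac{5644462}{113353607} \approx -0.049795$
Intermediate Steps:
$q{\left(g \right)} = \frac{7}{2}$ ($q{\left(g \right)} = - \frac{7}{2} + \left(6 + 1\right) = - \frac{7}{2} + 7 = \frac{7}{2}$)
$R = -7$ ($R = -4 - 3 = -7$)
$a{\left(w \right)} = 20 - \frac{16 w}{37}$ ($a{\left(w \right)} = 20 + 4 \frac{w + w}{\frac{7}{2} - 22} = 20 + 4 \frac{2 w}{- \frac{37}{2}} = 20 + 4 \cdot 2 w \left(- \frac{2}{37}\right) = 20 + 4 \left(- \frac{4 w}{37}\right) = 20 - \frac{16 w}{37}$)
$\frac{28 R - 8}{4083} + \frac{a{\left(48 \right)}}{-4502} = \frac{28 \left(-7\right) - 8}{4083} + \frac{20 - \frac{768}{37}}{-4502} = \left(-196 - 8\right) \frac{1}{4083} + \left(20 - \frac{768}{37}\right) \left(- \frac{1}{4502}\right) = \left(-204\right) \frac{1}{4083} - - \frac{14}{83287} = - \frac{68}{1361} + \frac{14}{83287} = - \frac{5644462}{113353607}$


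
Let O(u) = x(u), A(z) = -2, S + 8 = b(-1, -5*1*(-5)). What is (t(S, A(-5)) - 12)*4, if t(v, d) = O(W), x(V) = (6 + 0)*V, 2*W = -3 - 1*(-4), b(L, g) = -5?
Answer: -36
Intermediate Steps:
W = 1/2 (W = (-3 - 1*(-4))/2 = (-3 + 4)/2 = (1/2)*1 = 1/2 ≈ 0.50000)
x(V) = 6*V
S = -13 (S = -8 - 5 = -13)
O(u) = 6*u
t(v, d) = 3 (t(v, d) = 6*(1/2) = 3)
(t(S, A(-5)) - 12)*4 = (3 - 12)*4 = -9*4 = -36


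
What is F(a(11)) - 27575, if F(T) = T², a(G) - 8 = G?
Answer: -27214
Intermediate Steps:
a(G) = 8 + G
F(a(11)) - 27575 = (8 + 11)² - 27575 = 19² - 27575 = 361 - 27575 = -27214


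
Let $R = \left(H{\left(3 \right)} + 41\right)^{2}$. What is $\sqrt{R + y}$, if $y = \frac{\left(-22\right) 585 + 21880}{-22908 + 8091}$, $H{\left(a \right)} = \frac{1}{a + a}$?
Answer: $\frac{\sqrt{1487702519809}}{29634} \approx 41.159$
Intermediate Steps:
$H{\left(a \right)} = \frac{1}{2 a}$
$R = \frac{61009}{36}$ ($R = \left(\frac{1}{2 \cdot 3} + 41\right)^{2} = \left(\frac{1}{2} \cdot \frac{1}{3} + 41\right)^{2} = \left(\frac{1}{6} + 41\right)^{2} = \left(\frac{247}{6}\right)^{2} = \frac{61009}{36} \approx 1694.7$)
$y = - \frac{9010}{14817}$ ($y = \frac{-12870 + 21880}{-14817} = 9010 \left(- \frac{1}{14817}\right) = - \frac{9010}{14817} \approx -0.60809$)
$\sqrt{R + y} = \sqrt{\frac{61009}{36} - \frac{9010}{14817}} = \sqrt{\frac{301215331}{177804}} = \frac{\sqrt{1487702519809}}{29634}$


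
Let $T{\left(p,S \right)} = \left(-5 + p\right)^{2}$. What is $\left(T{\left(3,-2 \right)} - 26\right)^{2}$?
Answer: $484$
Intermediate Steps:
$\left(T{\left(3,-2 \right)} - 26\right)^{2} = \left(\left(-5 + 3\right)^{2} - 26\right)^{2} = \left(\left(-2\right)^{2} - 26\right)^{2} = \left(4 - 26\right)^{2} = \left(-22\right)^{2} = 484$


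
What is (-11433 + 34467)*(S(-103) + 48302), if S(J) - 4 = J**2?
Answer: 1357048110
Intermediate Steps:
S(J) = 4 + J**2
(-11433 + 34467)*(S(-103) + 48302) = (-11433 + 34467)*((4 + (-103)**2) + 48302) = 23034*((4 + 10609) + 48302) = 23034*(10613 + 48302) = 23034*58915 = 1357048110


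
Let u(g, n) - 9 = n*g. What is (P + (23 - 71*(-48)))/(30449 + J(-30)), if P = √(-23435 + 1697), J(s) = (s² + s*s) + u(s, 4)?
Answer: 3431/32138 + I*√21738/32138 ≈ 0.10676 + 0.0045877*I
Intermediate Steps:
u(g, n) = 9 + g*n (u(g, n) = 9 + n*g = 9 + g*n)
J(s) = 9 + 2*s² + 4*s (J(s) = (s² + s*s) + (9 + s*4) = (s² + s²) + (9 + 4*s) = 2*s² + (9 + 4*s) = 9 + 2*s² + 4*s)
P = I*√21738 (P = √(-21738) = I*√21738 ≈ 147.44*I)
(P + (23 - 71*(-48)))/(30449 + J(-30)) = (I*√21738 + (23 - 71*(-48)))/(30449 + (9 + 2*(-30)² + 4*(-30))) = (I*√21738 + (23 + 3408))/(30449 + (9 + 2*900 - 120)) = (I*√21738 + 3431)/(30449 + (9 + 1800 - 120)) = (3431 + I*√21738)/(30449 + 1689) = (3431 + I*√21738)/32138 = (3431 + I*√21738)*(1/32138) = 3431/32138 + I*√21738/32138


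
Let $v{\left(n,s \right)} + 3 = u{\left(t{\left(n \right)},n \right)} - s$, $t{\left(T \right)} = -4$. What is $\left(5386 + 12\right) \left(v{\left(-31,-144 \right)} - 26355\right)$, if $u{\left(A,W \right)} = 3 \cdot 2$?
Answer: $-141470784$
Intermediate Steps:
$u{\left(A,W \right)} = 6$
$v{\left(n,s \right)} = 3 - s$ ($v{\left(n,s \right)} = -3 - \left(-6 + s\right) = 3 - s$)
$\left(5386 + 12\right) \left(v{\left(-31,-144 \right)} - 26355\right) = \left(5386 + 12\right) \left(\left(3 - -144\right) - 26355\right) = 5398 \left(\left(3 + 144\right) - 26355\right) = 5398 \left(147 - 26355\right) = 5398 \left(-26208\right) = -141470784$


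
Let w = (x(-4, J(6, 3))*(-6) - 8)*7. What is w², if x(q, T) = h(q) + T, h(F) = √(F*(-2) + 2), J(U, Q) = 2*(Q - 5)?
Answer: 30184 - 9408*√10 ≈ 433.29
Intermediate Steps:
J(U, Q) = -10 + 2*Q (J(U, Q) = 2*(-5 + Q) = -10 + 2*Q)
h(F) = √(2 - 2*F) (h(F) = √(-2*F + 2) = √(2 - 2*F))
x(q, T) = T + √(2 - 2*q) (x(q, T) = √(2 - 2*q) + T = T + √(2 - 2*q))
w = 112 - 42*√10 (w = (((-10 + 2*3) + √(2 - 2*(-4)))*(-6) - 8)*7 = (((-10 + 6) + √(2 + 8))*(-6) - 8)*7 = ((-4 + √10)*(-6) - 8)*7 = ((24 - 6*√10) - 8)*7 = (16 - 6*√10)*7 = 112 - 42*√10 ≈ -20.816)
w² = (112 - 42*√10)²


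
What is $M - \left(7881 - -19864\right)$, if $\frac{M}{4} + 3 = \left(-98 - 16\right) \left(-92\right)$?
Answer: $14195$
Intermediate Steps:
$M = 41940$ ($M = -12 + 4 \left(-98 - 16\right) \left(-92\right) = -12 + 4 \left(\left(-114\right) \left(-92\right)\right) = -12 + 4 \cdot 10488 = -12 + 41952 = 41940$)
$M - \left(7881 - -19864\right) = 41940 - \left(7881 - -19864\right) = 41940 - \left(7881 + 19864\right) = 41940 - 27745 = 14195$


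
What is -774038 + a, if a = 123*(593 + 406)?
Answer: -651161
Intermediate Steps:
a = 122877 (a = 123*999 = 122877)
-774038 + a = -774038 + 122877 = -651161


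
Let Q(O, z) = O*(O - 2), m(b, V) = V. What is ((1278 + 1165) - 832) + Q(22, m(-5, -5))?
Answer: 2051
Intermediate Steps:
Q(O, z) = O*(-2 + O)
((1278 + 1165) - 832) + Q(22, m(-5, -5)) = ((1278 + 1165) - 832) + 22*(-2 + 22) = (2443 - 832) + 22*20 = 1611 + 440 = 2051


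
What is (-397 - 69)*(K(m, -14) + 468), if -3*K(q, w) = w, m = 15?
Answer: -660788/3 ≈ -2.2026e+5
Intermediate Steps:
K(q, w) = -w/3
(-397 - 69)*(K(m, -14) + 468) = (-397 - 69)*(-⅓*(-14) + 468) = -466*(14/3 + 468) = -466*1418/3 = -660788/3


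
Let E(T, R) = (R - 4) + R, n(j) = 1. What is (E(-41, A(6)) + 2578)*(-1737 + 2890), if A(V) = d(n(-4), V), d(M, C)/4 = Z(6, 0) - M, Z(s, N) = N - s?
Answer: 2903254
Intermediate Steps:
d(M, C) = -24 - 4*M (d(M, C) = 4*((0 - 1*6) - M) = 4*((0 - 6) - M) = 4*(-6 - M) = -24 - 4*M)
A(V) = -28 (A(V) = -24 - 4*1 = -24 - 4 = -28)
E(T, R) = -4 + 2*R (E(T, R) = (-4 + R) + R = -4 + 2*R)
(E(-41, A(6)) + 2578)*(-1737 + 2890) = ((-4 + 2*(-28)) + 2578)*(-1737 + 2890) = ((-4 - 56) + 2578)*1153 = (-60 + 2578)*1153 = 2518*1153 = 2903254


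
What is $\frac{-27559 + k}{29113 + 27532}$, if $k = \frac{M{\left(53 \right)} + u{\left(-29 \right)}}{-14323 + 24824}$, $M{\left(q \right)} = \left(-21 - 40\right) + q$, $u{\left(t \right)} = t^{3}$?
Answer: $- \frac{289421456}{594829145} \approx -0.48656$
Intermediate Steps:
$M{\left(q \right)} = -61 + q$ ($M{\left(q \right)} = \left(-21 - 40\right) + q = -61 + q$)
$k = - \frac{24397}{10501}$ ($k = \frac{\left(-61 + 53\right) + \left(-29\right)^{3}}{-14323 + 24824} = \frac{-8 - 24389}{10501} = \left(-24397\right) \frac{1}{10501} = - \frac{24397}{10501} \approx -2.3233$)
$\frac{-27559 + k}{29113 + 27532} = \frac{-27559 - \frac{24397}{10501}}{29113 + 27532} = - \frac{289421456}{10501 \cdot 56645} = \left(- \frac{289421456}{10501}\right) \frac{1}{56645} = - \frac{289421456}{594829145}$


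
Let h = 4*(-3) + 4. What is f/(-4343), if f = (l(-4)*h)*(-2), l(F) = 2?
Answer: -32/4343 ≈ -0.0073682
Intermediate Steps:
h = -8 (h = -12 + 4 = -8)
f = 32 (f = (2*(-8))*(-2) = -16*(-2) = 32)
f/(-4343) = 32/(-4343) = 32*(-1/4343) = -32/4343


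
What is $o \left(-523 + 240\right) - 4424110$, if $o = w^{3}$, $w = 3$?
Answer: $-4431751$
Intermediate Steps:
$o = 27$ ($o = 3^{3} = 27$)
$o \left(-523 + 240\right) - 4424110 = 27 \left(-523 + 240\right) - 4424110 = 27 \left(-283\right) - 4424110 = -7641 - 4424110 = -4431751$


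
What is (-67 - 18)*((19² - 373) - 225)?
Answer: 20145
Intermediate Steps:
(-67 - 18)*((19² - 373) - 225) = -85*((361 - 373) - 225) = -85*(-12 - 225) = -85*(-237) = 20145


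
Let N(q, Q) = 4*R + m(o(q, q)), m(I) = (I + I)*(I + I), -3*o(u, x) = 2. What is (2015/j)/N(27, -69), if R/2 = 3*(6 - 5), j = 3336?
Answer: 6045/257984 ≈ 0.023432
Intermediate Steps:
o(u, x) = -⅔ (o(u, x) = -⅓*2 = -⅔)
m(I) = 4*I² (m(I) = (2*I)*(2*I) = 4*I²)
R = 6 (R = 2*(3*(6 - 5)) = 2*(3*1) = 2*3 = 6)
N(q, Q) = 232/9 (N(q, Q) = 4*6 + 4*(-⅔)² = 24 + 4*(4/9) = 24 + 16/9 = 232/9)
(2015/j)/N(27, -69) = (2015/3336)/(232/9) = (2015*(1/3336))*(9/232) = (2015/3336)*(9/232) = 6045/257984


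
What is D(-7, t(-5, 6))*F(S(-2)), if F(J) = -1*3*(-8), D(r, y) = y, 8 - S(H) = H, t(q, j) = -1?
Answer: -24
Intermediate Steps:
S(H) = 8 - H
F(J) = 24 (F(J) = -3*(-8) = 24)
D(-7, t(-5, 6))*F(S(-2)) = -1*24 = -24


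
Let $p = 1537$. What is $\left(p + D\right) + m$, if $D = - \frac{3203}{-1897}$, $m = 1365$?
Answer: $\frac{5508297}{1897} \approx 2903.7$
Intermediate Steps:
$D = \frac{3203}{1897}$ ($D = \left(-3203\right) \left(- \frac{1}{1897}\right) = \frac{3203}{1897} \approx 1.6885$)
$\left(p + D\right) + m = \left(1537 + \frac{3203}{1897}\right) + 1365 = \frac{2918892}{1897} + 1365 = \frac{5508297}{1897}$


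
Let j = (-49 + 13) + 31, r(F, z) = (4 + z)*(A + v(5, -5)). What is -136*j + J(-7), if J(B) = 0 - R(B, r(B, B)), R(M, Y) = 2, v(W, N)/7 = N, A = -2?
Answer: 678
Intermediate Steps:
v(W, N) = 7*N
r(F, z) = -148 - 37*z (r(F, z) = (4 + z)*(-2 + 7*(-5)) = (4 + z)*(-2 - 35) = (4 + z)*(-37) = -148 - 37*z)
j = -5 (j = -36 + 31 = -5)
J(B) = -2 (J(B) = 0 - 1*2 = 0 - 2 = -2)
-136*j + J(-7) = -136*(-5) - 2 = 680 - 2 = 678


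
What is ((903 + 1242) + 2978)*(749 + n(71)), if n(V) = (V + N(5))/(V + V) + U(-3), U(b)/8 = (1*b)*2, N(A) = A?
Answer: 255171507/71 ≈ 3.5940e+6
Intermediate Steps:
U(b) = 16*b (U(b) = 8*((1*b)*2) = 8*(b*2) = 8*(2*b) = 16*b)
n(V) = -48 + (5 + V)/(2*V) (n(V) = (V + 5)/(V + V) + 16*(-3) = (5 + V)/((2*V)) - 48 = (5 + V)*(1/(2*V)) - 48 = (5 + V)/(2*V) - 48 = -48 + (5 + V)/(2*V))
((903 + 1242) + 2978)*(749 + n(71)) = ((903 + 1242) + 2978)*(749 + (5/2)*(1 - 19*71)/71) = (2145 + 2978)*(749 + (5/2)*(1/71)*(1 - 1349)) = 5123*(749 + (5/2)*(1/71)*(-1348)) = 5123*(749 - 3370/71) = 5123*(49809/71) = 255171507/71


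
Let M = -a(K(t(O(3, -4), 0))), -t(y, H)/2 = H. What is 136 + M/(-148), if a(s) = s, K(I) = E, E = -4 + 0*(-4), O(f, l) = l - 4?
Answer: 5031/37 ≈ 135.97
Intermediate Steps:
O(f, l) = -4 + l
t(y, H) = -2*H
E = -4 (E = -4 + 0 = -4)
K(I) = -4
M = 4 (M = -1*(-4) = 4)
136 + M/(-148) = 136 + 4/(-148) = 136 - 1/148*4 = 136 - 1/37 = 5031/37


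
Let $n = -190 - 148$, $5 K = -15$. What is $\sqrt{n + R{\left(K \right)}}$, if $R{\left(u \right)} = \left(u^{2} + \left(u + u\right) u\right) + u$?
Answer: $i \sqrt{314} \approx 17.72 i$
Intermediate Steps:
$K = -3$ ($K = \frac{1}{5} \left(-15\right) = -3$)
$R{\left(u \right)} = u + 3 u^{2}$ ($R{\left(u \right)} = \left(u^{2} + 2 u u\right) + u = \left(u^{2} + 2 u^{2}\right) + u = 3 u^{2} + u = u + 3 u^{2}$)
$n = -338$ ($n = -190 - 148 = -338$)
$\sqrt{n + R{\left(K \right)}} = \sqrt{-338 - 3 \left(1 + 3 \left(-3\right)\right)} = \sqrt{-338 - 3 \left(1 - 9\right)} = \sqrt{-338 - -24} = \sqrt{-338 + 24} = \sqrt{-314} = i \sqrt{314}$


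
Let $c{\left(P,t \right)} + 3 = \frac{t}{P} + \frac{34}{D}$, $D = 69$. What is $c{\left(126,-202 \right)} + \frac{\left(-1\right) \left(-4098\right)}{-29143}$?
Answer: $- \frac{179513710}{42228207} \approx -4.251$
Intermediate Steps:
$c{\left(P,t \right)} = - \frac{173}{69} + \frac{t}{P}$ ($c{\left(P,t \right)} = -3 + \left(\frac{t}{P} + \frac{34}{69}\right) = -3 + \left(\frac{34}{69} + \frac{t}{P}\right) = - \frac{173}{69} + \frac{t}{P}$)
$c{\left(126,-202 \right)} + \frac{\left(-1\right) \left(-4098\right)}{-29143} = \left(- \frac{173}{69} - \frac{202}{126}\right) + \frac{\left(-1\right) \left(-4098\right)}{-29143} = \left(- \frac{173}{69} - \frac{101}{63}\right) + 4098 \left(- \frac{1}{29143}\right) = \left(- \frac{173}{69} - \frac{101}{63}\right) - \frac{4098}{29143} = - \frac{5956}{1449} - \frac{4098}{29143} = - \frac{179513710}{42228207}$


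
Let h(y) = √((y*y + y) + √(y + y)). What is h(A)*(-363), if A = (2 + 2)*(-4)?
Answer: -726*√(60 + I*√2) ≈ -5624.0 - 66.27*I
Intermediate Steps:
A = -16 (A = 4*(-4) = -16)
h(y) = √(y + y² + √2*√y) (h(y) = √((y² + y) + √(2*y)) = √((y + y²) + √2*√y) = √(y + y² + √2*√y))
h(A)*(-363) = √(-16 + (-16)² + √2*√(-16))*(-363) = √(-16 + 256 + √2*(4*I))*(-363) = √(-16 + 256 + 4*I*√2)*(-363) = √(240 + 4*I*√2)*(-363) = -363*√(240 + 4*I*√2)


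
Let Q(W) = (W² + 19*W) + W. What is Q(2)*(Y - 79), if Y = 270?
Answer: 8404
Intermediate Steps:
Q(W) = W² + 20*W
Q(2)*(Y - 79) = (2*(20 + 2))*(270 - 79) = (2*22)*191 = 44*191 = 8404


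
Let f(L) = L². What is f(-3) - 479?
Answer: -470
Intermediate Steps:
f(-3) - 479 = (-3)² - 479 = 9 - 479 = -470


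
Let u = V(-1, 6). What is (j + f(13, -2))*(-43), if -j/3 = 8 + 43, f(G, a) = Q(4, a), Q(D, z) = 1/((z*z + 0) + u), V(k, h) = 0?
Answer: 26273/4 ≈ 6568.3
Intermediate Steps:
u = 0
Q(D, z) = z**(-2) (Q(D, z) = 1/((z*z + 0) + 0) = 1/((z**2 + 0) + 0) = 1/(z**2 + 0) = 1/(z**2) = z**(-2))
f(G, a) = a**(-2)
j = -153 (j = -3*(8 + 43) = -3*51 = -153)
(j + f(13, -2))*(-43) = (-153 + (-2)**(-2))*(-43) = (-153 + 1/4)*(-43) = -611/4*(-43) = 26273/4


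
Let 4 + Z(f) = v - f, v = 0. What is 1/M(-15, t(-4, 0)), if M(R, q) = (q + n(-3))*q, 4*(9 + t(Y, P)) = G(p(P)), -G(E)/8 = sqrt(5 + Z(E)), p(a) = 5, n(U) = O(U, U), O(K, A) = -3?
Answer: 23/3880 - 21*I/3880 ≈ 0.0059278 - 0.0054124*I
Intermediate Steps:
n(U) = -3
Z(f) = -4 - f (Z(f) = -4 + (0 - f) = -4 - f)
G(E) = -8*sqrt(1 - E) (G(E) = -8*sqrt(5 + (-4 - E)) = -8*sqrt(1 - E))
t(Y, P) = -9 - 4*I (t(Y, P) = -9 + (-8*sqrt(1 - 1*5))/4 = -9 + (-8*sqrt(1 - 5))/4 = -9 + (-16*I)/4 = -9 - 4*I)
M(R, q) = q*(-3 + q) (M(R, q) = (q - 3)*q = (-3 + q)*q = q*(-3 + q))
1/M(-15, t(-4, 0)) = 1/((-9 - 4*I)*(-3 + (-9 - 4*I))) = 1/((-9 - 4*I)*(-12 - 4*I)) = 1/((-12 - 4*I)*(-9 - 4*I)) = (-12 + 4*I)*(-9 + 4*I)/15520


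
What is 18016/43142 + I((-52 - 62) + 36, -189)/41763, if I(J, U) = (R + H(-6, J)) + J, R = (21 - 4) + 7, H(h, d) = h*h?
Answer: 125270942/300289891 ≈ 0.41717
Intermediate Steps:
H(h, d) = h²
R = 24 (R = 17 + 7 = 24)
I(J, U) = 60 + J (I(J, U) = (24 + (-6)²) + J = (24 + 36) + J = 60 + J)
18016/43142 + I((-52 - 62) + 36, -189)/41763 = 18016/43142 + (60 + ((-52 - 62) + 36))/41763 = 18016*(1/43142) + (60 + (-114 + 36))*(1/41763) = 9008/21571 + (60 - 78)*(1/41763) = 9008/21571 - 18*1/41763 = 9008/21571 - 6/13921 = 125270942/300289891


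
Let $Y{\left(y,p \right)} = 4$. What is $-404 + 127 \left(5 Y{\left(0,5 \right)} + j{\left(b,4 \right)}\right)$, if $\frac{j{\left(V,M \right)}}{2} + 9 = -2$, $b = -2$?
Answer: $-658$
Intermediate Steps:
$j{\left(V,M \right)} = -22$ ($j{\left(V,M \right)} = -18 + 2 \left(-2\right) = -18 - 4 = -22$)
$-404 + 127 \left(5 Y{\left(0,5 \right)} + j{\left(b,4 \right)}\right) = -404 + 127 \left(5 \cdot 4 - 22\right) = -404 + 127 \left(20 - 22\right) = -404 + 127 \left(-2\right) = -404 - 254 = -658$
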